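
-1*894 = -894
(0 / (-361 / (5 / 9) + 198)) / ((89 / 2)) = 0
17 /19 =0.89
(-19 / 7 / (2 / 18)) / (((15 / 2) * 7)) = -114 / 245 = -0.47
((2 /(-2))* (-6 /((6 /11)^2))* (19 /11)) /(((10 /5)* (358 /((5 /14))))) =1045 /60144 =0.02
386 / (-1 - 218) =-386 / 219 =-1.76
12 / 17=0.71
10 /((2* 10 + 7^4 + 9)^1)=1 /243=0.00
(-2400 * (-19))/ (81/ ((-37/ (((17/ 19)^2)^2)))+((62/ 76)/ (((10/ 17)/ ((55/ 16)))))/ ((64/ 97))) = 900618613555200/ 114994201651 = 7831.86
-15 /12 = -5 /4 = -1.25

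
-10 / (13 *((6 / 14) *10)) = -0.18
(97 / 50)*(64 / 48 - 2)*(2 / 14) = -97 / 525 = -0.18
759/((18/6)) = 253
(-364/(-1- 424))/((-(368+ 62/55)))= -2002/862835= -0.00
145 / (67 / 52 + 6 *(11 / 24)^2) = 180960 / 3181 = 56.89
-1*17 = -17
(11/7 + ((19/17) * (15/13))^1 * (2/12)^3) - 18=-1829215/111384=-16.42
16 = 16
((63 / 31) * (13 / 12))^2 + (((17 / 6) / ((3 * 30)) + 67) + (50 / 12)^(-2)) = 18665280847 / 259470000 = 71.94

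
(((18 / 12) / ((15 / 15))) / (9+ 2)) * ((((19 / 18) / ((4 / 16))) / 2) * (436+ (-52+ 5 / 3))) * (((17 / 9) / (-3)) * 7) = -489.33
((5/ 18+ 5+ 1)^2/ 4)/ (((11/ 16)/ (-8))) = -102152/ 891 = -114.65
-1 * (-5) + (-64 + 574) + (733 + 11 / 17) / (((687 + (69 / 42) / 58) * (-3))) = 14642249491 / 28451217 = 514.64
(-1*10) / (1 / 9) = -90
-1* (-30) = 30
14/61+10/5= 136/61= 2.23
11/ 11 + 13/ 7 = 20/ 7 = 2.86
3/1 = 3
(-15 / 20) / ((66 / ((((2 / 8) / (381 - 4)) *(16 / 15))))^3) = -2 / 2166298967386125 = -0.00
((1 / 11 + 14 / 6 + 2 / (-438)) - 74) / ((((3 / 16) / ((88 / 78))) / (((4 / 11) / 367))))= -14714624 / 34480017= -0.43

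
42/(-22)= -21/11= -1.91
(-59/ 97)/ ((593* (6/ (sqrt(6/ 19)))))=-59* sqrt(114)/ 6557394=-0.00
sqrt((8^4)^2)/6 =2048/3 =682.67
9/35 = 0.26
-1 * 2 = -2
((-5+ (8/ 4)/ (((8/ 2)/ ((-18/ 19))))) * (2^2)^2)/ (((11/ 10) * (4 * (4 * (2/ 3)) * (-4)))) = 390/ 209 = 1.87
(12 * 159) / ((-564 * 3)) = -53 / 47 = -1.13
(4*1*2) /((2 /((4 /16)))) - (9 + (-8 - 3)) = 3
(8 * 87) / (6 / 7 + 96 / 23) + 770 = 122626 / 135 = 908.34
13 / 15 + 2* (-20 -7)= -797 / 15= -53.13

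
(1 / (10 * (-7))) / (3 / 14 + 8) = -1 / 575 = -0.00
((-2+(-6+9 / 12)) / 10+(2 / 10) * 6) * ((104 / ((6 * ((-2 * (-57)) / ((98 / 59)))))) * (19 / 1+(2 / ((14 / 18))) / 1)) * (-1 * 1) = -13741 / 5310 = -2.59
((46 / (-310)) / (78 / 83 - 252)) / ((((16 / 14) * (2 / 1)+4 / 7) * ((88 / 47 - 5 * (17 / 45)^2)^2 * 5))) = 400979889 / 13013480894680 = 0.00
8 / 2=4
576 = 576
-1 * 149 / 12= -149 / 12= -12.42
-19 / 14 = -1.36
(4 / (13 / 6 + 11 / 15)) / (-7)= -40 / 203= -0.20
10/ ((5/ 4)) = 8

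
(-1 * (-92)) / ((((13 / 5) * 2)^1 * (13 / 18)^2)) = 74520 / 2197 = 33.92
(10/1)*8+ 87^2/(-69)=-683/23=-29.70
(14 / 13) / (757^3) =14 / 5639375209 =0.00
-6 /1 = -6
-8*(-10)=80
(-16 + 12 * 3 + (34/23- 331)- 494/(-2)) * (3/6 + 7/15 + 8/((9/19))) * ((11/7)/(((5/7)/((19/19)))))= -12709763/5175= -2455.99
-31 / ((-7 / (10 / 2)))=155 / 7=22.14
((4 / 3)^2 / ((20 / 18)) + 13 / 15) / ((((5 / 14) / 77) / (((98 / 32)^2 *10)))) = 47883143 / 960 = 49878.27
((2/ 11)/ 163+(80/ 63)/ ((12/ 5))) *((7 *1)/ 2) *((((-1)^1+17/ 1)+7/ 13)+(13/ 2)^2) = 91545941/ 839124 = 109.10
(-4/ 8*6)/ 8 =-3/ 8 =-0.38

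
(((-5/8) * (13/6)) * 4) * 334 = -10855/6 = -1809.17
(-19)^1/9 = -19/9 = -2.11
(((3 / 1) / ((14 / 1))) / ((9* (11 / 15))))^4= 625 / 562448656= 0.00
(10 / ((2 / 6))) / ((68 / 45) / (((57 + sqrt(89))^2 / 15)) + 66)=43605 * sqrt(89) / 24472834543 + 11122738785 / 24472834543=0.45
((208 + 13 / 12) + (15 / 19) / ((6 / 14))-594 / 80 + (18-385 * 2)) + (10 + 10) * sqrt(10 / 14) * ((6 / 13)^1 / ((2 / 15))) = -489.99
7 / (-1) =-7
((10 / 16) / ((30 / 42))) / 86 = 7 / 688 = 0.01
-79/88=-0.90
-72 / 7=-10.29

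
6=6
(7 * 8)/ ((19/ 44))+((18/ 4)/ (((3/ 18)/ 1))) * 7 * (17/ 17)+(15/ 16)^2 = 1554355/ 4864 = 319.56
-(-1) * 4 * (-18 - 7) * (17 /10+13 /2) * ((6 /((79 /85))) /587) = -418200 /46373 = -9.02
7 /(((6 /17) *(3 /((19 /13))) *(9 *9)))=2261 /18954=0.12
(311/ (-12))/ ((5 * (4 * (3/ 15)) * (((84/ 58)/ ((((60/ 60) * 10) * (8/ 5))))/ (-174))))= 261551/ 21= 12454.81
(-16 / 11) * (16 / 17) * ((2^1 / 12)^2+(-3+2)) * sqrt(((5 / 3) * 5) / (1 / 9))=11.53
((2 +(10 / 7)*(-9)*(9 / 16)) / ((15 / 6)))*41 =-12013 / 140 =-85.81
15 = 15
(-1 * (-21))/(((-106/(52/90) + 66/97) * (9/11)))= -97097/691461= -0.14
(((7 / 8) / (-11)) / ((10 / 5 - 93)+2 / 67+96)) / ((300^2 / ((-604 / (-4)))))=-70819 / 2669040000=-0.00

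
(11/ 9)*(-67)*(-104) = 76648/ 9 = 8516.44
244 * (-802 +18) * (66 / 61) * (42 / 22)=-395136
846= 846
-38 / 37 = -1.03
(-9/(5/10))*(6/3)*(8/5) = -288/5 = -57.60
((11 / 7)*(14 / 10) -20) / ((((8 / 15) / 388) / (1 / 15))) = -8633 / 10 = -863.30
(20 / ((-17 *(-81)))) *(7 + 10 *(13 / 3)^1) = 3020 / 4131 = 0.73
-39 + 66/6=-28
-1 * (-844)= 844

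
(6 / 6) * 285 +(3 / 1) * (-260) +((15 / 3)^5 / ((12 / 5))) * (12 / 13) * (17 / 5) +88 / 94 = 2195002 / 611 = 3592.47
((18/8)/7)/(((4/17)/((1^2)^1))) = 153/112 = 1.37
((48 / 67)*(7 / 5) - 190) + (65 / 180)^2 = -188.87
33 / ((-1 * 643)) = -0.05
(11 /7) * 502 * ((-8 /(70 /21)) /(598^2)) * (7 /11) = -1506 /447005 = -0.00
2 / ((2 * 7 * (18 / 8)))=4 / 63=0.06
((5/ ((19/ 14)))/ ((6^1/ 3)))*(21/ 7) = 105/ 19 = 5.53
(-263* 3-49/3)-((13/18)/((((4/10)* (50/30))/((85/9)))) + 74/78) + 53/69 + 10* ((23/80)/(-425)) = -22390929029/27448200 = -815.75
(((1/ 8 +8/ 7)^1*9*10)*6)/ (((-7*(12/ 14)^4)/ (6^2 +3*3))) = -260925/ 32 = -8153.91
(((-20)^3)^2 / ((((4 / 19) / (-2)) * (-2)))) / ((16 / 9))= 171000000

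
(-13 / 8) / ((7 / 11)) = -2.55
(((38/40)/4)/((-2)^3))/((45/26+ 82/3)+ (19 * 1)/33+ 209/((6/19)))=-8151/189850880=-0.00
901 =901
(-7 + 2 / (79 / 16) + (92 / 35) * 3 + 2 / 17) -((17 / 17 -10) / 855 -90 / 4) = 42723791 / 1786190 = 23.92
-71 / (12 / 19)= -1349 / 12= -112.42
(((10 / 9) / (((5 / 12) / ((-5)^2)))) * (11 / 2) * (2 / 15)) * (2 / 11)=80 / 9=8.89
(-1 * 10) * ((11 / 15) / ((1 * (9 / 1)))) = -22 / 27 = -0.81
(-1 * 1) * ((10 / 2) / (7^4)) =-0.00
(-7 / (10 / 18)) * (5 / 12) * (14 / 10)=-147 / 20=-7.35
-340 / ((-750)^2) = -17 / 28125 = -0.00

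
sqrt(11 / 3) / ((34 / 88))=44*sqrt(33) / 51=4.96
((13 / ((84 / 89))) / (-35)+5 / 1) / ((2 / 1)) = 13543 / 5880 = 2.30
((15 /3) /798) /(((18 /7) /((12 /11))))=5 /1881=0.00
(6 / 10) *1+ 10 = 53 / 5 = 10.60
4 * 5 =20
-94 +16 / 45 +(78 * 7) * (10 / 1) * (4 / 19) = 902734 / 855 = 1055.83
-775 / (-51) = 775 / 51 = 15.20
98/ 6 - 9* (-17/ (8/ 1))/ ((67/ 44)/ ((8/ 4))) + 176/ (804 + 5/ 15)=20211244/ 485013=41.67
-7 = -7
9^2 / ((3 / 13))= 351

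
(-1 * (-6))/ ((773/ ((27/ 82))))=81/ 31693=0.00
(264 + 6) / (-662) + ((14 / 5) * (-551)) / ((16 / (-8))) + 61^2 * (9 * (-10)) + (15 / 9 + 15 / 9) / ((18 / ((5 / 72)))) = -1074967724977 / 3217320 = -334118.99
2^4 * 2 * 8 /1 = 256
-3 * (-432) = 1296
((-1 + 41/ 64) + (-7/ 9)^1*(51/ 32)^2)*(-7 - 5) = 7173/ 256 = 28.02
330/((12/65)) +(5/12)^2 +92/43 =11082523/6192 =1789.81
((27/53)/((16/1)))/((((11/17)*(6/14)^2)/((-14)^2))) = 122451/2332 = 52.51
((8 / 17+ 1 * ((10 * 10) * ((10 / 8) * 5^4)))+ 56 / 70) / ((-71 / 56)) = -371881048 / 6035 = -61620.72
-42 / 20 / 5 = -21 / 50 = -0.42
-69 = -69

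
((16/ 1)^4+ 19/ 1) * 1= 65555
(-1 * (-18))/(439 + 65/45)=81/1982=0.04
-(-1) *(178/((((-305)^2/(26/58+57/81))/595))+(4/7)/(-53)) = 7030115984/5404622265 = 1.30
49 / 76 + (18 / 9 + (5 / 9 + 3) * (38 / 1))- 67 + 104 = 119533 / 684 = 174.76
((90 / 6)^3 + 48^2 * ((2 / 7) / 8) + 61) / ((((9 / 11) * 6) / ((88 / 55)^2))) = 8669056 / 4725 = 1834.72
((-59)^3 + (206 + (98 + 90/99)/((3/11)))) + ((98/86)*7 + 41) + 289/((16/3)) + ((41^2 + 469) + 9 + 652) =-201896.17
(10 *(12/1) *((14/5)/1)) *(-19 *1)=-6384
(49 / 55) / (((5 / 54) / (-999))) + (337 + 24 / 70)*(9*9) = 34096707 / 1925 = 17712.58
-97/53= -1.83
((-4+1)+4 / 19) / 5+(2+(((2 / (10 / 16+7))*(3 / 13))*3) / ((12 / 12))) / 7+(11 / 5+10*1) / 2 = 5.85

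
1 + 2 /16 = 9 /8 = 1.12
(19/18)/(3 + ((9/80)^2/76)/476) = 2199500800/6251213529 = 0.35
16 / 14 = 8 / 7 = 1.14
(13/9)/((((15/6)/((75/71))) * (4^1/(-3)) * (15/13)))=-169/426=-0.40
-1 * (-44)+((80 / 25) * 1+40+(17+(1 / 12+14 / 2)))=6677 / 60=111.28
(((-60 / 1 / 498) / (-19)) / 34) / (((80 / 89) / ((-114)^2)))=15219 / 5644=2.70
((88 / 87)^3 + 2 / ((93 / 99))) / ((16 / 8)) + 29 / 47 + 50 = 50081728252 / 959438871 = 52.20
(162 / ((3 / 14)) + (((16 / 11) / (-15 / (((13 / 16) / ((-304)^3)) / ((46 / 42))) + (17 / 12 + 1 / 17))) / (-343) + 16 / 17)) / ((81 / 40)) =2925691642687343954720 / 7826929965768791493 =373.80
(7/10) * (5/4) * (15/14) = 15/16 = 0.94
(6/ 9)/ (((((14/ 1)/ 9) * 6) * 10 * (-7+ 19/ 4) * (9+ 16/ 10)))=-1/ 3339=-0.00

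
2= 2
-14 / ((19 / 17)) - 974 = -18744 / 19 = -986.53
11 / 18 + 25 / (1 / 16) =7211 / 18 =400.61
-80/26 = -40/13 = -3.08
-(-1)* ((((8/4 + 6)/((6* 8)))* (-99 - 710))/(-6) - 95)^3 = -17800025131/46656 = -381516.31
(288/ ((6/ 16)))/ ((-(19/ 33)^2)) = -836352/ 361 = -2316.76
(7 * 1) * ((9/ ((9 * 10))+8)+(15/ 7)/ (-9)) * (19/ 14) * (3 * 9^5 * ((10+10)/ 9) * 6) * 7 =1234872054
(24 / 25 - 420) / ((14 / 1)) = -5238 / 175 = -29.93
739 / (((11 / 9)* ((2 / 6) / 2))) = 39906 / 11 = 3627.82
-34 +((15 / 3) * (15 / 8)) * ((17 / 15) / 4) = -1003 / 32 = -31.34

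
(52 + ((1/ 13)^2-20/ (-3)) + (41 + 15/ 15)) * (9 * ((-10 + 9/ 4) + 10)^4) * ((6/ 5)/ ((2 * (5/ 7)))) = 21097440063/ 1081600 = 19505.77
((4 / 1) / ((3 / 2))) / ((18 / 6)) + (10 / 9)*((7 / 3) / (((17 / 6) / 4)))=232 / 51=4.55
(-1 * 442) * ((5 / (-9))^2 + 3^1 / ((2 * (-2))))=31603 / 162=195.08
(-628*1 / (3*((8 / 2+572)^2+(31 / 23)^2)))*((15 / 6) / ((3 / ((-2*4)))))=1328848 / 315918837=0.00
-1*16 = -16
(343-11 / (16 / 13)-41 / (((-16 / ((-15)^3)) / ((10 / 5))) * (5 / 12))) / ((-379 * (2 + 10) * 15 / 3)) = 1.81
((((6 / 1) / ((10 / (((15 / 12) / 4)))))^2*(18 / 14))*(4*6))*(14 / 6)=81 / 32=2.53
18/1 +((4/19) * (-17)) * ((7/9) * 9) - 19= -26.05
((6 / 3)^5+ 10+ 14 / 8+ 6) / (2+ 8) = 199 / 40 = 4.98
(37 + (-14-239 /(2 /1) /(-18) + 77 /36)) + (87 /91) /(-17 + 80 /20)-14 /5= 1538717 /53235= 28.90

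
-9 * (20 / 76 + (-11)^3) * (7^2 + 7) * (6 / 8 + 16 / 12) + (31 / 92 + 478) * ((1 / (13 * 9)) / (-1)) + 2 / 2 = 95254731061 / 68172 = 1397270.60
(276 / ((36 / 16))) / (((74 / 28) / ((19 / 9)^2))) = 1859872 / 8991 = 206.86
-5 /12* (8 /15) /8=-1 /36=-0.03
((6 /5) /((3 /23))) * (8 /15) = 368 /75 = 4.91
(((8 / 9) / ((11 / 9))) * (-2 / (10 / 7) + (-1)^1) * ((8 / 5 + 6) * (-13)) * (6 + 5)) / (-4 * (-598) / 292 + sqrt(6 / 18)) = 6210741888 / 26687075-252722496 * sqrt(3) / 26687075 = 216.32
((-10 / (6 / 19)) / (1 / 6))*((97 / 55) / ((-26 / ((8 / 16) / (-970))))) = -19 / 2860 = -0.01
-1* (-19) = 19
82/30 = 41/15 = 2.73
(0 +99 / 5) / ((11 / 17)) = 153 / 5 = 30.60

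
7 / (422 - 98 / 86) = 0.02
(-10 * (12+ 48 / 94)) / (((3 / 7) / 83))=-1138760 / 47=-24228.94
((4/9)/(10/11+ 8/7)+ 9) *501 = 1094351/237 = 4617.51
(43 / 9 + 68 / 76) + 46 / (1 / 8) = 63898 / 171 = 373.67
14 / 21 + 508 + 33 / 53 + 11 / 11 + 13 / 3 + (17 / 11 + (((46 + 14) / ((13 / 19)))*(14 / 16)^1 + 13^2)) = 11548863 / 15158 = 761.90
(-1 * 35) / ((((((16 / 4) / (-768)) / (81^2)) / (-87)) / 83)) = -318373312320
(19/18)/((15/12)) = 38/45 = 0.84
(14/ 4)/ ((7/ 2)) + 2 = 3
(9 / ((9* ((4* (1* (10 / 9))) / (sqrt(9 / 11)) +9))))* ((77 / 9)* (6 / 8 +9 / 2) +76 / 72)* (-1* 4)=-1206495 / 41449 +198600* sqrt(11) / 41449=-13.22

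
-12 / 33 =-4 / 11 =-0.36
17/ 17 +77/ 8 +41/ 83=7383/ 664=11.12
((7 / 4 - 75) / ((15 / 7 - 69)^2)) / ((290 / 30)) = -14357 / 8468928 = -0.00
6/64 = 3/32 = 0.09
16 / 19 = 0.84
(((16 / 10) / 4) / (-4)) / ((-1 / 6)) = 3 / 5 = 0.60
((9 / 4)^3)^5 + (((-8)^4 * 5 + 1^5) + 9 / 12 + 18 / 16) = 227884451657913 / 1073741824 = 212233.93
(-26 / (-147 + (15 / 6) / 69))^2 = 12873744 / 411318961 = 0.03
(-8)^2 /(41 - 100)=-64 /59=-1.08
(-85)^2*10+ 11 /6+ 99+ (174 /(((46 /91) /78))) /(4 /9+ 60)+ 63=1367399425 /18768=72858.03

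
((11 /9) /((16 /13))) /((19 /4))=143 /684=0.21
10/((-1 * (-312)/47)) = 235/156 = 1.51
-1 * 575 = -575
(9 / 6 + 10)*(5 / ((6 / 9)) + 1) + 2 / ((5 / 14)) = 2067 / 20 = 103.35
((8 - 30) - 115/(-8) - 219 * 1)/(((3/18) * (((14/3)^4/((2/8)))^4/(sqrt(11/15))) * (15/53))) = -28138206627 * sqrt(165)/1137869498937140838400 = -0.00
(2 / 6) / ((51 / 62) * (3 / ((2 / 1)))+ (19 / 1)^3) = 124 / 2552007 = 0.00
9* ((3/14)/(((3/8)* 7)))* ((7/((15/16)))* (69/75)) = 4416/875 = 5.05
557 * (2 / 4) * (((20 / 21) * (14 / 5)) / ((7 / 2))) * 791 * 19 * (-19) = -181773608 / 3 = -60591202.67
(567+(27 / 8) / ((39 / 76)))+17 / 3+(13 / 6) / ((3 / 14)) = 137909 / 234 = 589.35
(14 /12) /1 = 7 /6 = 1.17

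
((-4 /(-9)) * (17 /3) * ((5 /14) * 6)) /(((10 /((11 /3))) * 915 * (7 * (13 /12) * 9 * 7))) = 1496 /330478785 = 0.00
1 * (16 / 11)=16 / 11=1.45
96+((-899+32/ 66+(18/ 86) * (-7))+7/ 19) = -21666179/ 26961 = -803.61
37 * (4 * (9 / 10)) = 666 / 5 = 133.20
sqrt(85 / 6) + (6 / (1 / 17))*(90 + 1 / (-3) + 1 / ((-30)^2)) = sqrt(510) / 6 + 1371917 / 150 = 9149.88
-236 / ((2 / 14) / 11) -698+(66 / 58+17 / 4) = -2188295 / 116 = -18864.61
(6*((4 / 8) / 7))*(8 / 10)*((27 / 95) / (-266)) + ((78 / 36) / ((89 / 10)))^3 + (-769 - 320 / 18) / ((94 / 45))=-298006309574773789 / 791233976871450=-376.63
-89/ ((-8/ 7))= 623/ 8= 77.88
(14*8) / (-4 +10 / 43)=-2408 / 81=-29.73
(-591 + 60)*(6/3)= -1062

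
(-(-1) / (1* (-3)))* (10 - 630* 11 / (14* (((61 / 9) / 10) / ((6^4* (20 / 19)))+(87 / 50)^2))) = 27102413930 / 529795821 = 51.16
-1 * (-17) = 17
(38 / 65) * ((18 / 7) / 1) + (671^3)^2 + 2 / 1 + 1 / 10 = 83057052190246247389 / 910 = 91271485923347524.60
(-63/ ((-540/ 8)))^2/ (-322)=-14/ 5175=-0.00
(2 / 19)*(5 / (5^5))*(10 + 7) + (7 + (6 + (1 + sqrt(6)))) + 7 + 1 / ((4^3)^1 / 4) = sqrt(6) + 4002419 / 190000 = 23.51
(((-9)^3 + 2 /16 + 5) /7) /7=-14.77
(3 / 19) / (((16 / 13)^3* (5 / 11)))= 0.19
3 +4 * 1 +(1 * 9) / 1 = 16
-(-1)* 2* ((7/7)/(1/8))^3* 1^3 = 1024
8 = 8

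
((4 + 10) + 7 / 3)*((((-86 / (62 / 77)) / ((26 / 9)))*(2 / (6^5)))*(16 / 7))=-23177 / 65286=-0.36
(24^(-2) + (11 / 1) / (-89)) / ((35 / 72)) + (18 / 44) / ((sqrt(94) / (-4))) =-6247 / 24920-9 * sqrt(94) / 517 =-0.42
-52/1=-52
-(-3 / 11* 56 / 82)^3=592704 / 91733851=0.01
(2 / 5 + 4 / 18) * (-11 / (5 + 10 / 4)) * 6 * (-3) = 1232 / 75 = 16.43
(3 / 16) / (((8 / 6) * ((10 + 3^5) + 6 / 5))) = 45 / 81344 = 0.00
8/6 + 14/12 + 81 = 83.50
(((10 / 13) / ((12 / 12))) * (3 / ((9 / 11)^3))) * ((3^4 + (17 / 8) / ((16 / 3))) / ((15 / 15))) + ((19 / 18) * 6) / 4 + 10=23893439 / 67392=354.54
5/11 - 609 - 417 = -11281/11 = -1025.55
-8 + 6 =-2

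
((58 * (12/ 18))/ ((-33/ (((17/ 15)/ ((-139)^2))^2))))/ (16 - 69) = 33524/ 440709876478575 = 0.00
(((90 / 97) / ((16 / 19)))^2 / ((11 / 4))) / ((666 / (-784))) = -3980025 / 7658926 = -0.52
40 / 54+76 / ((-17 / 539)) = -1105688 / 459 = -2408.91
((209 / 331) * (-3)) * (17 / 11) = -969 / 331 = -2.93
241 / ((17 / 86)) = 1219.18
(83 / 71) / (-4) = -83 / 284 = -0.29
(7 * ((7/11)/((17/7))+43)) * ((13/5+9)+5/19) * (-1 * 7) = -89350814/3553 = -25147.99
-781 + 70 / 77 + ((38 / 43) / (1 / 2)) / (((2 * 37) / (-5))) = -13654461 / 17501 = -780.21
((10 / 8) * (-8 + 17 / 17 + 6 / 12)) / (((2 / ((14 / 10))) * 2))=-91 / 32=-2.84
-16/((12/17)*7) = -68/21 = -3.24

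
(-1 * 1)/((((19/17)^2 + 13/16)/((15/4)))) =-17340/9533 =-1.82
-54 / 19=-2.84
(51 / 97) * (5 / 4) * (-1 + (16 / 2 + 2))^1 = 2295 / 388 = 5.91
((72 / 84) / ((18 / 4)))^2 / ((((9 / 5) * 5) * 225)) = 16 / 893025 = 0.00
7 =7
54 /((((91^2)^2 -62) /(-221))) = -11934 /68574899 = -0.00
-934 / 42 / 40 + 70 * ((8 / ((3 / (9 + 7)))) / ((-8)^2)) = 12911 / 280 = 46.11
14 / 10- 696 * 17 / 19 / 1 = -59027 / 95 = -621.34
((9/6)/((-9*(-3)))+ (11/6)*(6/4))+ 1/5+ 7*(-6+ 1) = -5759/180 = -31.99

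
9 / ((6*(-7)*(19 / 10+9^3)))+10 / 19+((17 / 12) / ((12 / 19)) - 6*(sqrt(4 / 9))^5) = 2493161771 / 1259837712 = 1.98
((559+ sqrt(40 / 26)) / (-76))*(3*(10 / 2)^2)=-41925 / 76 - 75*sqrt(65) / 494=-552.87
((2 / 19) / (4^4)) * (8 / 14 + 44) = 39 / 2128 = 0.02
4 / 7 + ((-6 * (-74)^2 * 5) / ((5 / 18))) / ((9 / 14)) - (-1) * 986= -6432870 / 7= -918981.43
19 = 19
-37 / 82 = -0.45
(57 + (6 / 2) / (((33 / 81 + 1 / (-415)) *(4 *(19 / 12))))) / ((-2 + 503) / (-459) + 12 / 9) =767371347 / 3190214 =240.54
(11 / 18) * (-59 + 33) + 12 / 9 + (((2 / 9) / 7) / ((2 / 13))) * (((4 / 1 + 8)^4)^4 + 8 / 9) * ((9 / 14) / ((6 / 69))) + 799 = 124380885171636095402 / 441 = 282042823518449195.92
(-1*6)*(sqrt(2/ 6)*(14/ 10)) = -14*sqrt(3)/ 5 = -4.85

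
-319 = -319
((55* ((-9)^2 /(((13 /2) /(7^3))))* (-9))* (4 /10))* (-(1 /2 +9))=8039972.77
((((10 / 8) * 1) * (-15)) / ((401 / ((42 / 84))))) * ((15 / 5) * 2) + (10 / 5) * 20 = 39.86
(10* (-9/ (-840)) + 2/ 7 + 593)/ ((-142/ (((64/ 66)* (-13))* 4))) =3455920/ 16401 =210.71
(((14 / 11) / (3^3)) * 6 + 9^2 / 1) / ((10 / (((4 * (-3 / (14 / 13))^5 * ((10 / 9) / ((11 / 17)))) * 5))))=-761887666605 / 16269176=-46830.13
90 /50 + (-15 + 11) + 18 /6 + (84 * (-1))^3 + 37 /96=-284497351 /480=-592702.81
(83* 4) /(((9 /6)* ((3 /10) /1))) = 6640 /9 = 737.78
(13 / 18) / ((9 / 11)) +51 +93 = 23471 / 162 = 144.88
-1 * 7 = -7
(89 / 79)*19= 1691 / 79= 21.41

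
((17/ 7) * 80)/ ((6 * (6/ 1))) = 340/ 63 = 5.40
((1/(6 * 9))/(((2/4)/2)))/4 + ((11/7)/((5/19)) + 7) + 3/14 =12478/945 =13.20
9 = 9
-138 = -138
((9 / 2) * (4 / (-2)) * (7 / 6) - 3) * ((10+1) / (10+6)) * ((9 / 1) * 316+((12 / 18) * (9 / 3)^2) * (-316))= -70389 / 8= -8798.62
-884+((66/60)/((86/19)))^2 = -653762719/739600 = -883.94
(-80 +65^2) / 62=4145 / 62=66.85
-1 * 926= -926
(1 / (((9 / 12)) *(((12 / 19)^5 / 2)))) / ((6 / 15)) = 12380495 / 186624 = 66.34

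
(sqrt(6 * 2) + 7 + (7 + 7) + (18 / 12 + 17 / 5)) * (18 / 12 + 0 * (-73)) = 3 * sqrt(3) + 777 / 20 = 44.05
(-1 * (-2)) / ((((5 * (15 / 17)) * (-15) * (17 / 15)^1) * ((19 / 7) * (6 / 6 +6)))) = -2 / 1425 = -0.00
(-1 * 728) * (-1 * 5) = 3640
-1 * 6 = -6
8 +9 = 17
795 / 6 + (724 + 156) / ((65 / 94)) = 36533 / 26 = 1405.12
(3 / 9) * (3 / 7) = 0.14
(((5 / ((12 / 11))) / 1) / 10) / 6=11 / 144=0.08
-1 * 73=-73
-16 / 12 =-4 / 3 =-1.33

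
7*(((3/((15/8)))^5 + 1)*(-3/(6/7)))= -281.40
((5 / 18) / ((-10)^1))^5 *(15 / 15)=-1 / 60466176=-0.00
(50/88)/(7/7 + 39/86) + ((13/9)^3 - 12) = -8.60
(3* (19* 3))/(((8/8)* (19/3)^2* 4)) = 81/76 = 1.07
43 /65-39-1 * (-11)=-1777 /65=-27.34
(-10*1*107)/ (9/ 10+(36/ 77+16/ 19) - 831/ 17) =22.93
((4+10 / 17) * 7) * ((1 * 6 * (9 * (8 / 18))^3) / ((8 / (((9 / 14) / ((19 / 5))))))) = 84240 / 323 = 260.80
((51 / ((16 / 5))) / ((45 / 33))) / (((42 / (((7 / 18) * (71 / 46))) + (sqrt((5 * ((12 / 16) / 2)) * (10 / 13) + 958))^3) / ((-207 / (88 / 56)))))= -0.05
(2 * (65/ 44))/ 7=65/ 154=0.42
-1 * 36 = -36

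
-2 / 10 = -1 / 5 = -0.20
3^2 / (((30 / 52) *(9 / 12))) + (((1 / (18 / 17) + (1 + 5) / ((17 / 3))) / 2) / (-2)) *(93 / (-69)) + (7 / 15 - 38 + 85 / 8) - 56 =-61.43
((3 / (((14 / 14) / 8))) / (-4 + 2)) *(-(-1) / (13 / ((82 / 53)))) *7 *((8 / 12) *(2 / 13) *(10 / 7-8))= 60352 / 8957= 6.74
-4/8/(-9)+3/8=31/72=0.43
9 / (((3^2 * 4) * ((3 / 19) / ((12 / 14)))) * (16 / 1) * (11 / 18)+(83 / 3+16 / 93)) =5301 / 54589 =0.10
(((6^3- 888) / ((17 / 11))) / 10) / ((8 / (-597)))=275814 / 85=3244.87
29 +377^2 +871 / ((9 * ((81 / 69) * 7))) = 241830791 / 1701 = 142169.78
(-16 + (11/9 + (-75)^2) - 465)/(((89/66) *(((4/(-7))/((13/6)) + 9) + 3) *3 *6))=46353307/2566404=18.06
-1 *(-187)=187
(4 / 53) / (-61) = -4 / 3233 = -0.00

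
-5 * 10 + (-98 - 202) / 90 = -160 / 3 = -53.33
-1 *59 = -59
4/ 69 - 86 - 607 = -692.94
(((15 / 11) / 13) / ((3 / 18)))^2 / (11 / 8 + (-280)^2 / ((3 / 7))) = 194400 / 89779964417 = 0.00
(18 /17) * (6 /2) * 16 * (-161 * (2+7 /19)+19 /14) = -19310.84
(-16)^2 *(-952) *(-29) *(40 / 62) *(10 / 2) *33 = 752362529.03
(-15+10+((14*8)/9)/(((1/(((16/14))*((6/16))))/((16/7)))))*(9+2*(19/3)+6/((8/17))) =8909/36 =247.47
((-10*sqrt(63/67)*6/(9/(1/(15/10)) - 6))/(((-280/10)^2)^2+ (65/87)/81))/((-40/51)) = 1078191*sqrt(469)/1451046100495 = 0.00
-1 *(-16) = 16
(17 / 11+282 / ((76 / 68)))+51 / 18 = 321895 / 1254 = 256.69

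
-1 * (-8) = 8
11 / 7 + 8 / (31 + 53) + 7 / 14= 13 / 6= 2.17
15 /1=15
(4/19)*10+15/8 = 605/152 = 3.98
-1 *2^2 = -4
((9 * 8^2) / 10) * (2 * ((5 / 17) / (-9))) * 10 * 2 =-75.29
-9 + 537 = 528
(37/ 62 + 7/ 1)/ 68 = 471/ 4216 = 0.11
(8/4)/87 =2/87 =0.02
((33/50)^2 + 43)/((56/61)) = 6623929/140000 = 47.31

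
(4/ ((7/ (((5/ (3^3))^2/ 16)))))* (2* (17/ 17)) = 25/ 10206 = 0.00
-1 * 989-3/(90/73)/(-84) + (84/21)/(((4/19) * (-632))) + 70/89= -8754652241/8859060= -988.21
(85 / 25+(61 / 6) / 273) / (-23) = -28151 / 188370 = -0.15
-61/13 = -4.69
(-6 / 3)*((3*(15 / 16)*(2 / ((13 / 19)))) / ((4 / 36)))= -7695 / 52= -147.98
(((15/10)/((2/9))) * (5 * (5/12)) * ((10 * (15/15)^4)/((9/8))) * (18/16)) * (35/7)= 5625/8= 703.12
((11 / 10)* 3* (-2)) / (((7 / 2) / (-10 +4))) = 396 / 35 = 11.31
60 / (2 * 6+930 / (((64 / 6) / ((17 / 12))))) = 1280 / 2891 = 0.44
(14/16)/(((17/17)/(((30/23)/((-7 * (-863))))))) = 0.00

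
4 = 4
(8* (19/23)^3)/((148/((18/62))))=123462/13955549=0.01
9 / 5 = 1.80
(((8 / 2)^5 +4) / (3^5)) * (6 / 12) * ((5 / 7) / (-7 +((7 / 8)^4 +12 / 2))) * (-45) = 10526720 / 64071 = 164.30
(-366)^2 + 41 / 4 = 535865 / 4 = 133966.25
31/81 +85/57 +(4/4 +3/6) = 10385/3078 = 3.37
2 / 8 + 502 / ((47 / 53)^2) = 638.60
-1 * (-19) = 19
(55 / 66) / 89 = 0.01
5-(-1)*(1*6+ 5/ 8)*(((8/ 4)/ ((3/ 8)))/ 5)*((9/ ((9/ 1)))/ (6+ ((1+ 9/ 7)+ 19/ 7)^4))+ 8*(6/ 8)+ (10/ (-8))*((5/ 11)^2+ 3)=8020216/ 1145265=7.00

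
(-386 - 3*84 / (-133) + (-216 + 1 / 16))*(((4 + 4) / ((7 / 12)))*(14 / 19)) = -2188956 / 361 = -6063.59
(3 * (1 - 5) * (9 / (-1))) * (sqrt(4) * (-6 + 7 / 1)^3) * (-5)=-1080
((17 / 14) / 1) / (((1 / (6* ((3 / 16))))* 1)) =153 / 112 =1.37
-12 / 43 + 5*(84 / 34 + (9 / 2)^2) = 331359 / 2924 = 113.32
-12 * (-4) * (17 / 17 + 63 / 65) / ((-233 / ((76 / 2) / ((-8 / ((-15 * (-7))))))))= 612864 / 3029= 202.33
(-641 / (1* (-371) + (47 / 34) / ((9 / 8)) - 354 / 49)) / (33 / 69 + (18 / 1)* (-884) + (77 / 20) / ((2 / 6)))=-2210565420 / 20671792075619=-0.00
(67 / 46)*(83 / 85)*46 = 5561 / 85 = 65.42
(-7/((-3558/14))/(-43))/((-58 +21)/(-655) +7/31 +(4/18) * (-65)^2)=-2984835/4376363740162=-0.00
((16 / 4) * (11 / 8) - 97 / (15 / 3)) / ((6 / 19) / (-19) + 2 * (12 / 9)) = -150537 / 28700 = -5.25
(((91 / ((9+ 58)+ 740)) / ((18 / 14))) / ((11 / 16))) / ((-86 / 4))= -20384 / 3435399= -0.01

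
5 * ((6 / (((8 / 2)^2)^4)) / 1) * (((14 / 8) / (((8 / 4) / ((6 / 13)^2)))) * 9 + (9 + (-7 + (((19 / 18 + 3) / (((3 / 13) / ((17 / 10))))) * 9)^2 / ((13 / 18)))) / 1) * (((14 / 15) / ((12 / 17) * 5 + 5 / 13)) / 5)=402658188583 / 184238080000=2.19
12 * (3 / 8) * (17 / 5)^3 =44217 / 250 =176.87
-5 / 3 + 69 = 202 / 3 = 67.33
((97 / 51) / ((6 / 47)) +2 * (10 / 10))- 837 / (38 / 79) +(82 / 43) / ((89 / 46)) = -19159568491 / 11125089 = -1722.19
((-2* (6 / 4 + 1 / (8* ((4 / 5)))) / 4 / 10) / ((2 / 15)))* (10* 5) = -31.05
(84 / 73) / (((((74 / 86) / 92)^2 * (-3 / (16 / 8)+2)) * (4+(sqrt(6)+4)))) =10516756992 / 2898173 - 1314594624 * sqrt(6) / 2898173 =2517.68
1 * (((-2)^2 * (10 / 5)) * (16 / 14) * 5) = 320 / 7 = 45.71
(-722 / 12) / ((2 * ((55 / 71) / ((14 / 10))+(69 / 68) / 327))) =-54.07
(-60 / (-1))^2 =3600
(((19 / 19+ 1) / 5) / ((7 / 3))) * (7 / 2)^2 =21 / 10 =2.10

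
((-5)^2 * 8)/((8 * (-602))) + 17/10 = 2496/1505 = 1.66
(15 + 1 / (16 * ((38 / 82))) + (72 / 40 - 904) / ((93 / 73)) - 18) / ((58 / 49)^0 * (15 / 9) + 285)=-100513127 / 40523200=-2.48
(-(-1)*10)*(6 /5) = 12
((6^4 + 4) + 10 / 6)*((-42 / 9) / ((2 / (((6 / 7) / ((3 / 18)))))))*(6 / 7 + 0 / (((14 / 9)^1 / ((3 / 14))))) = -93720 / 7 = -13388.57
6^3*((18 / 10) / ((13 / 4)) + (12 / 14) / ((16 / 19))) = 154467 / 455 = 339.49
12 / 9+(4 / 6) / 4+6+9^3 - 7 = 729.50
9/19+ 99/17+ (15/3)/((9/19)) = 48991/2907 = 16.85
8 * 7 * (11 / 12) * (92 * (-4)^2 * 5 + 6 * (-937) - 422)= 202664 / 3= 67554.67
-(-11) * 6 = 66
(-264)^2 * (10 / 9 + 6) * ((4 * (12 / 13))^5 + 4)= 127020998410240 / 371293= 342104479.24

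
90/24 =15/4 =3.75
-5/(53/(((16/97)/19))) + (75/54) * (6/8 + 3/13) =41488615/30475848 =1.36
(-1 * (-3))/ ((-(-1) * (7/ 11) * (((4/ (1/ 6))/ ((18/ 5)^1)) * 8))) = 99/ 1120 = 0.09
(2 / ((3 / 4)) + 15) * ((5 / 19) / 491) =265 / 27987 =0.01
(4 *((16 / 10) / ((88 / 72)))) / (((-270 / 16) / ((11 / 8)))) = -32 / 75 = -0.43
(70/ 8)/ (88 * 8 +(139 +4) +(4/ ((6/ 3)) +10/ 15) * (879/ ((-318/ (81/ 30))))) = 9275/ 876724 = 0.01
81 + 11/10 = 821/10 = 82.10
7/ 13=0.54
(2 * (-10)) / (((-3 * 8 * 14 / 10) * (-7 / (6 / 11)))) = -25 / 539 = -0.05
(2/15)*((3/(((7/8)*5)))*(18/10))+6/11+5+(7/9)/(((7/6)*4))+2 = 454879/57750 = 7.88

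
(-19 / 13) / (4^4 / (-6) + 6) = 57 / 1430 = 0.04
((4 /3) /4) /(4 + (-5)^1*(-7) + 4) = 1 /129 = 0.01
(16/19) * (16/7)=256/133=1.92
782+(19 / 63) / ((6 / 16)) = 147950 / 189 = 782.80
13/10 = 1.30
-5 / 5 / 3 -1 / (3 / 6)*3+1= -5.33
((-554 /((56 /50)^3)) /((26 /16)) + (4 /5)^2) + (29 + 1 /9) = -854433941 /4013100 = -212.91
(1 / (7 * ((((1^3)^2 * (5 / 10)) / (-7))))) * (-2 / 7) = 4 / 7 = 0.57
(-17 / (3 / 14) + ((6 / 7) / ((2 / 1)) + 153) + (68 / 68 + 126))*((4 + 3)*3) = 4223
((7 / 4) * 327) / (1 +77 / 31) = 23653 / 144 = 164.26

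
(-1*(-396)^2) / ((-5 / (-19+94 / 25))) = -59746896 / 125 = -477975.17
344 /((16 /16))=344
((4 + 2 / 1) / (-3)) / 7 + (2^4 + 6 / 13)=1472 / 91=16.18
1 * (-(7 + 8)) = -15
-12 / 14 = -0.86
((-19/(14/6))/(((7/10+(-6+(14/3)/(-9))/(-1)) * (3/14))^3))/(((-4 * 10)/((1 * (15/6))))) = 1018048500/7403473349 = 0.14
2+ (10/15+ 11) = 41/3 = 13.67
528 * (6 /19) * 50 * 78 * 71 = 877219200 /19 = 46169431.58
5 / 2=2.50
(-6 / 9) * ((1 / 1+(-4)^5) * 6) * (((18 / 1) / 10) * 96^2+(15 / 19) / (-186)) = 6448728462 / 95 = 67881352.23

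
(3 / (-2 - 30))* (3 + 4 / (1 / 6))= -81 / 32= -2.53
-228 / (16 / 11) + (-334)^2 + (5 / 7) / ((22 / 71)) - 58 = 34293815 / 308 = 111343.56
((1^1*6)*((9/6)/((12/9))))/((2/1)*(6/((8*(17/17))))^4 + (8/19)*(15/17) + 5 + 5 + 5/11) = 3069792/5211313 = 0.59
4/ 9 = 0.44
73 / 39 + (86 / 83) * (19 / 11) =130375 / 35607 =3.66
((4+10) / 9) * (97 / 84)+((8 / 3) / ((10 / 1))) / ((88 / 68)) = 5947 / 2970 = 2.00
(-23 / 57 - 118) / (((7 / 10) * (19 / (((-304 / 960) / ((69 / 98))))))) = 47243 / 11799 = 4.00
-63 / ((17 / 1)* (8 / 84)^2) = -27783 / 68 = -408.57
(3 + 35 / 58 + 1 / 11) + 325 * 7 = 1453807 / 638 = 2278.69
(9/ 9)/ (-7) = -1/ 7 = -0.14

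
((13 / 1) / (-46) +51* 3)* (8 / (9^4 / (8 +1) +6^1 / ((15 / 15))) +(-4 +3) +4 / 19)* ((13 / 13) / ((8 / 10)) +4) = -624.25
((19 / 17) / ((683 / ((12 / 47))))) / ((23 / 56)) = 12768 / 12551491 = 0.00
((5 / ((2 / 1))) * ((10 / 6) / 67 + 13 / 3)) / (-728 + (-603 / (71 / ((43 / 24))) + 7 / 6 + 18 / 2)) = -1243920 / 83690839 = -0.01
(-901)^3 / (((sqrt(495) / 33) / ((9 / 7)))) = -6582894309 * sqrt(55) / 35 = -1394858594.72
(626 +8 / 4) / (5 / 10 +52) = 1256 / 105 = 11.96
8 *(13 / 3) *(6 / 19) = 208 / 19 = 10.95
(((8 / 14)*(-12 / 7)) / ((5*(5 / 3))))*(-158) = 22752 / 1225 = 18.57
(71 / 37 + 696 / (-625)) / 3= 18623 / 69375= 0.27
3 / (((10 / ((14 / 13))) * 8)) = 0.04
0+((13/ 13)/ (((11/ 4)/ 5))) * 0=0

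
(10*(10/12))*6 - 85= -35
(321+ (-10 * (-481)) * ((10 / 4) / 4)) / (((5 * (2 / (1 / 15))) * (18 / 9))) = 13309 / 1200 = 11.09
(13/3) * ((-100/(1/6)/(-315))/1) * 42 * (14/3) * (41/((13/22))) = 1010240/9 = 112248.89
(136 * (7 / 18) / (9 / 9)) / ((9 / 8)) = 3808 / 81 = 47.01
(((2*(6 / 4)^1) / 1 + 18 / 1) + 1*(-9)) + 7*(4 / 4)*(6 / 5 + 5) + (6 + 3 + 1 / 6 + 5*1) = 2087 / 30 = 69.57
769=769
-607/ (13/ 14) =-8498/ 13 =-653.69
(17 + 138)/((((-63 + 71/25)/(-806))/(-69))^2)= 74906583496875/565504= 132459865.00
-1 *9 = -9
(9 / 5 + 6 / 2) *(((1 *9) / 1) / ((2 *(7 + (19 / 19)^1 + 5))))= 108 / 65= 1.66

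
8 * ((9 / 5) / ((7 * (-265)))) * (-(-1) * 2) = -144 / 9275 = -0.02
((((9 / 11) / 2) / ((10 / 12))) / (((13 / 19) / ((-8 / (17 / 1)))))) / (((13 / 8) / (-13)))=2.70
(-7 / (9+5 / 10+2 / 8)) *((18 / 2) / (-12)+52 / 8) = -161 / 39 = -4.13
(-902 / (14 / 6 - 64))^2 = 7322436 / 34225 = 213.95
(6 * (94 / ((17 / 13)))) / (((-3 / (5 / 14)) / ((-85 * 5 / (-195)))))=-2350 / 21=-111.90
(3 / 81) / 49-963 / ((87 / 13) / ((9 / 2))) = -49687853 / 76734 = -647.53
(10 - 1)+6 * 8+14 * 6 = 141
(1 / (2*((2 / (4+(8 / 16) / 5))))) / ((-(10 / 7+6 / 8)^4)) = -3150112 / 69229205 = -0.05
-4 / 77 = -0.05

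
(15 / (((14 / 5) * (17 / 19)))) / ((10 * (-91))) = -285 / 43316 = -0.01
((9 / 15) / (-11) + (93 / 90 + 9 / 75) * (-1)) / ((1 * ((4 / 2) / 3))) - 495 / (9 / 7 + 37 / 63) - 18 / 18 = -17334237 / 64900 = -267.09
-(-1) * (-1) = -1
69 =69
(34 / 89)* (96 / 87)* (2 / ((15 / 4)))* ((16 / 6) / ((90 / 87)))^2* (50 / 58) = 139264 / 108135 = 1.29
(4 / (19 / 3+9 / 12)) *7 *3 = 1008 / 85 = 11.86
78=78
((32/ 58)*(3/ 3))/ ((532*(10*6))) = 1/ 57855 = 0.00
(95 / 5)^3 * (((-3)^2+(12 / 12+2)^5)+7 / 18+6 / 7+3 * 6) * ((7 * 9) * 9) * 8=8439121548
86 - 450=-364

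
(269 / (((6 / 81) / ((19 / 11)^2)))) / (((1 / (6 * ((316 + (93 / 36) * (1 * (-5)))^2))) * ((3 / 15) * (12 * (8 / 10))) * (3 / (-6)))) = -96340156486575 / 15488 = -6220309690.51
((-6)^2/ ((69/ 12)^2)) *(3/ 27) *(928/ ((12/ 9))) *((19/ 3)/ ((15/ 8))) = 2256896/ 7935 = 284.42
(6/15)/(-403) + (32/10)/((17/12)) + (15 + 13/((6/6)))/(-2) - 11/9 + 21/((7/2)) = -2147087/308295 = -6.96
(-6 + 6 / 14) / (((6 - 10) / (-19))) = -741 / 28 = -26.46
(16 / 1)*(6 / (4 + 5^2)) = 96 / 29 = 3.31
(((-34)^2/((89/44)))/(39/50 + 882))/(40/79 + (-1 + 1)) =1.28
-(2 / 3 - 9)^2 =-625 / 9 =-69.44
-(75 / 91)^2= -5625 / 8281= -0.68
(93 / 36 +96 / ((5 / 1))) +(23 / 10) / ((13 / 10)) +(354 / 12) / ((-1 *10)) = 1607 / 78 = 20.60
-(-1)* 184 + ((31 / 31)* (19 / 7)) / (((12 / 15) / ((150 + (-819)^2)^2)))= 42761549147647 / 28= 1527198183844.54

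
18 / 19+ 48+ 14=1196 / 19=62.95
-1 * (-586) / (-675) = -586 / 675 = -0.87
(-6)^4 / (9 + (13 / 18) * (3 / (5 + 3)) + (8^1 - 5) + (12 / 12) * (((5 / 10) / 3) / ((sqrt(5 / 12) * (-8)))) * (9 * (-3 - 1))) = 183202560 / 1719053 - 4478976 * sqrt(15) / 1719053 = 96.48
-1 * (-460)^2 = -211600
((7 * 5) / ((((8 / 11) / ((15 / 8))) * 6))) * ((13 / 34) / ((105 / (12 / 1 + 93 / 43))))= 145145 / 187136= 0.78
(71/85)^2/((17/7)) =35287/122825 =0.29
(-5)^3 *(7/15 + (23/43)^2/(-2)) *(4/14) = -448775/38829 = -11.56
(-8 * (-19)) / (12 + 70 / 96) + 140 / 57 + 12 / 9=182616 / 11609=15.73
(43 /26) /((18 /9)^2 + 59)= 43 /1638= 0.03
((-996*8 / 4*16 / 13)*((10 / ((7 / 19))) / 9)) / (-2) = 1009280 / 273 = 3697.00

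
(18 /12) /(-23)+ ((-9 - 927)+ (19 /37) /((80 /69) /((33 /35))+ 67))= -247513327599 /264421018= -936.06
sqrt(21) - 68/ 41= 2.92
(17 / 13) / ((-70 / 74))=-629 / 455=-1.38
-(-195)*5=975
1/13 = 0.08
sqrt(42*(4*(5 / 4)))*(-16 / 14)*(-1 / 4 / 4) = 1.04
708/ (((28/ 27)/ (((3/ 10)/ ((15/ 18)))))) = 245.78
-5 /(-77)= 0.06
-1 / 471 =-0.00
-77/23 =-3.35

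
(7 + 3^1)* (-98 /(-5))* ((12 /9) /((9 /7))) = 5488 /27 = 203.26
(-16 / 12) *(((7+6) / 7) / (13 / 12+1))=-208 / 175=-1.19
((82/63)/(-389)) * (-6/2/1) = 82/8169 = 0.01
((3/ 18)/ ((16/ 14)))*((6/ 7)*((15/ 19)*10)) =75/ 76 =0.99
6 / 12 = 1 / 2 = 0.50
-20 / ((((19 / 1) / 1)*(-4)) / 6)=30 / 19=1.58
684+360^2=130284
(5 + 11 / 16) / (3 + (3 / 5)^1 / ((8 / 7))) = 455 / 282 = 1.61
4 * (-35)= -140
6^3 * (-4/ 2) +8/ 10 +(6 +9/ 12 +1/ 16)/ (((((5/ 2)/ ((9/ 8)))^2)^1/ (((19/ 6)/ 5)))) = -27540883/ 64000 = -430.33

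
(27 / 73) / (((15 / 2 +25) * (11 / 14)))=0.01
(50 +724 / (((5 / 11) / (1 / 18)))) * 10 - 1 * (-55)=12959 / 9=1439.89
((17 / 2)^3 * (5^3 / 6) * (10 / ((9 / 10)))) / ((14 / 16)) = 30706250 / 189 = 162466.93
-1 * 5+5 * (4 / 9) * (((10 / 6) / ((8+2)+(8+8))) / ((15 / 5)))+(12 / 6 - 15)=-18904 / 1053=-17.95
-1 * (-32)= 32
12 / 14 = 6 / 7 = 0.86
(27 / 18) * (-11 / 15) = -11 / 10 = -1.10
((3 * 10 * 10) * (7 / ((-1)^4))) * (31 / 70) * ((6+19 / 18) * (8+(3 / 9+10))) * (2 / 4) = 1082675 / 18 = 60148.61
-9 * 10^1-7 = -97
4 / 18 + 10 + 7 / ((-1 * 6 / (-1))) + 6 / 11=2363 / 198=11.93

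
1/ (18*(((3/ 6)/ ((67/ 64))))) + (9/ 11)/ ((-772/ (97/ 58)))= 4062133/ 35462592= 0.11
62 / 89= 0.70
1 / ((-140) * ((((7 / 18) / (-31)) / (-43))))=-11997 / 490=-24.48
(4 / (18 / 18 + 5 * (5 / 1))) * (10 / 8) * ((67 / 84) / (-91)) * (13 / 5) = -67 / 15288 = -0.00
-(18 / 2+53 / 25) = -278 / 25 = -11.12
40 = 40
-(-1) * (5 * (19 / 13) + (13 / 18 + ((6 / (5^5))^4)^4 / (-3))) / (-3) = -155427237098713900108337693239946020185016095418228573702807 / 58068079001222542775972890183311392320320010185241699218750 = -2.68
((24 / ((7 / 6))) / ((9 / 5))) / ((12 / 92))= 1840 / 21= 87.62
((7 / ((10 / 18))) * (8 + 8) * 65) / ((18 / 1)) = 728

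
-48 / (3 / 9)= -144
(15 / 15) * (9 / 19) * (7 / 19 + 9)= 1602 / 361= 4.44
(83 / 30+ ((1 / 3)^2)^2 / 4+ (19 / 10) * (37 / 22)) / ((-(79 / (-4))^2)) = -85040 / 5560731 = -0.02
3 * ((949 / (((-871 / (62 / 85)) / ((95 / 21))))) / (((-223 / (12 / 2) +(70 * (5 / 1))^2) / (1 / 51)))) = -171988 / 99592409357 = -0.00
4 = 4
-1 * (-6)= 6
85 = 85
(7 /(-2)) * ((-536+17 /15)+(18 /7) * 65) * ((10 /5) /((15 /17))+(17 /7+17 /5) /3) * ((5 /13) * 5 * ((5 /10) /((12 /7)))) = 656387 /216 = 3038.83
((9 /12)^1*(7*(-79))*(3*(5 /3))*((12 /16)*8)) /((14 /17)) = -60435 /4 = -15108.75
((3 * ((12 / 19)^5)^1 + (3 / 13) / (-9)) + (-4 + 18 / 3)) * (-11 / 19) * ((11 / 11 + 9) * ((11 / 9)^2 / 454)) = -1462589095385 / 33736271943933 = -0.04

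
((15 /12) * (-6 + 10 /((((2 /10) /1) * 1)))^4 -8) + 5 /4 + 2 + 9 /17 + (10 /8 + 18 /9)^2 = 1274354365 /272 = 4685126.34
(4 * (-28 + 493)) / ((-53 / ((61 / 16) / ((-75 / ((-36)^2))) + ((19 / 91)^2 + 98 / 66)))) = 54515184044 / 24139115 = 2258.38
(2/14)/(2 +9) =1/77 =0.01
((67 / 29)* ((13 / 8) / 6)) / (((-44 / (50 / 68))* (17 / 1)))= -21775 / 35401344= -0.00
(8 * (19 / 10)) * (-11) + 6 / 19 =-15854 / 95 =-166.88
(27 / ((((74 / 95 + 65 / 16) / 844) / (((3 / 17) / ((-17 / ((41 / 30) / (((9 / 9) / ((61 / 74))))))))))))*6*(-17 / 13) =8662903776 / 20058181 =431.89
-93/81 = -31/27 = -1.15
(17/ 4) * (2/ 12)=17/ 24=0.71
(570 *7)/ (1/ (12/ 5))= 9576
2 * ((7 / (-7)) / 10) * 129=-129 / 5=-25.80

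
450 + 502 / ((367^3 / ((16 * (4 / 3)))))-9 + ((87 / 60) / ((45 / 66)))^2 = 495508113127243 / 1112194417500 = 445.52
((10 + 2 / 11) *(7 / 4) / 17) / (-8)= -49 / 374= -0.13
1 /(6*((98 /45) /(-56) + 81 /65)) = 78 /565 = 0.14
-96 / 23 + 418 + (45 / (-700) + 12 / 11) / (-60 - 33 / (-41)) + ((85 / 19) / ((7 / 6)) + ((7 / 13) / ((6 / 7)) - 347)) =1513322196209 / 21233191980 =71.27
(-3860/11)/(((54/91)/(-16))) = 2810080/297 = 9461.55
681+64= 745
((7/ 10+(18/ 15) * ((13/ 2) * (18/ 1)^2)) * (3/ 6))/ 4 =25279/ 80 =315.99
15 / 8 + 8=79 / 8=9.88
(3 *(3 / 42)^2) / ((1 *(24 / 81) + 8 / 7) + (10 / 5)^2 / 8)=81 / 10262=0.01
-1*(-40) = 40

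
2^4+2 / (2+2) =33 / 2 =16.50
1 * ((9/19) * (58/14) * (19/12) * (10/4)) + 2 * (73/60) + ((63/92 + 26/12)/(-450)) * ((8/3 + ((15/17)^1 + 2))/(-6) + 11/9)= 10.20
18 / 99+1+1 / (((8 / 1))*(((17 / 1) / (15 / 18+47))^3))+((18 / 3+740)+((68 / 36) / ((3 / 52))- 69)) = 22216823047 / 31128768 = 713.71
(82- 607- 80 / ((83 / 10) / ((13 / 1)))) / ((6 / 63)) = -1133475 / 166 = -6828.16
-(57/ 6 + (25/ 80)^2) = -9.60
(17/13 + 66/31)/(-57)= -1385/22971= -0.06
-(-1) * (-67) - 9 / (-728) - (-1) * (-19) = -85.99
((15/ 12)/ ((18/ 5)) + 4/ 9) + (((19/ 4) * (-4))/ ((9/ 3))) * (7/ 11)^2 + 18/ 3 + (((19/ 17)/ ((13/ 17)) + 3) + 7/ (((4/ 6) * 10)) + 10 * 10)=20714233/ 188760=109.74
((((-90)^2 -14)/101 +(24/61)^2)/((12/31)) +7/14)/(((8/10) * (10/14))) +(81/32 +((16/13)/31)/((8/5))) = 5322514379525/14539762848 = 366.07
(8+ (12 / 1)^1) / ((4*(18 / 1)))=5 / 18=0.28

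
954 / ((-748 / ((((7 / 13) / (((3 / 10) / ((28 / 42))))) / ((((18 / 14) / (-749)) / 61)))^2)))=-53127738640282600 / 23038587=-2306032858.71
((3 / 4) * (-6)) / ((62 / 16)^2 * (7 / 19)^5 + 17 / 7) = -1663938528 / 935685467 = -1.78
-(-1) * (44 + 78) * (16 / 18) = 976 / 9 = 108.44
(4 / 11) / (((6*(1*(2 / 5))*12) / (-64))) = -80 / 99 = -0.81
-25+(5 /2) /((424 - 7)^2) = -8694445 /347778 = -25.00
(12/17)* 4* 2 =96/17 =5.65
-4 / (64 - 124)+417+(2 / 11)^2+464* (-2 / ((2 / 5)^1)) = -3453764 / 1815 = -1902.90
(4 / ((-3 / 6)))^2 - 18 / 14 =439 / 7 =62.71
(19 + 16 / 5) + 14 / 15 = 347 / 15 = 23.13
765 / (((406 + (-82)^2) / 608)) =46512 / 713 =65.23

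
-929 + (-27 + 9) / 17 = -15811 / 17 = -930.06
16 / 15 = 1.07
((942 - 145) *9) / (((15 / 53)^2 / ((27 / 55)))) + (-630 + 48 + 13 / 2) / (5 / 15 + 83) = 241749501 / 5500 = 43954.45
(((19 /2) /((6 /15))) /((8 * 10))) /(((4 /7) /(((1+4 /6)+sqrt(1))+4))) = 665 /192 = 3.46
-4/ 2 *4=-8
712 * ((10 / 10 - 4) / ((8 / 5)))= -1335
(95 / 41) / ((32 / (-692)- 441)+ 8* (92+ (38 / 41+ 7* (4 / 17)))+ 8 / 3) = 838185 / 115110793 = 0.01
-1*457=-457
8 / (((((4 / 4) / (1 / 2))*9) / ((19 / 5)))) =76 / 45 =1.69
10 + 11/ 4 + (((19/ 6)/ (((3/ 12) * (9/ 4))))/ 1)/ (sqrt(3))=152 * sqrt(3)/ 81 + 51/ 4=16.00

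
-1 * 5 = -5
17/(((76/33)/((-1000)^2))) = 140250000/19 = 7381578.95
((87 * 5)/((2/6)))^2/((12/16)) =2270700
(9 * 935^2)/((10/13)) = 20456865/2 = 10228432.50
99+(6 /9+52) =455 /3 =151.67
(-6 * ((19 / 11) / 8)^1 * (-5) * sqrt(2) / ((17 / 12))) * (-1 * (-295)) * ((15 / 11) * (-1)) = -3783375 * sqrt(2) / 2057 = -2601.12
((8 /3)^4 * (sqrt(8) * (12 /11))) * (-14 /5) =-436.88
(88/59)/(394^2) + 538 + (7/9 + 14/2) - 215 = 6816529385/20607579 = 330.78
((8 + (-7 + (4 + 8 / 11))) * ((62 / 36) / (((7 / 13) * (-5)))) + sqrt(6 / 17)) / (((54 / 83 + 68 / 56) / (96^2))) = -2157861888 / 119185 + 10708992 * sqrt(102) / 36839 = -15169.25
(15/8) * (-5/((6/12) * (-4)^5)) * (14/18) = 175/12288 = 0.01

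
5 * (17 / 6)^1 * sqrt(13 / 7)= 85 * sqrt(91) / 42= 19.31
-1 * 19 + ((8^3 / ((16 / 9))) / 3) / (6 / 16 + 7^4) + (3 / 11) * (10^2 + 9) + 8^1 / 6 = 12.10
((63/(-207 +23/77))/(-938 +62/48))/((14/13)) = 27027/89451899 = 0.00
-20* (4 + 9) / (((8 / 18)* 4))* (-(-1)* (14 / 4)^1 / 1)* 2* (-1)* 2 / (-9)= -455 / 2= -227.50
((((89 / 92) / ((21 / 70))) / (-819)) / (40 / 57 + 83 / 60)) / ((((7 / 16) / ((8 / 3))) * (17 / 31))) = -335494400 / 15984870993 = -0.02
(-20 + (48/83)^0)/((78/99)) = -627/26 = -24.12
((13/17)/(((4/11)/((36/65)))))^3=970299/614125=1.58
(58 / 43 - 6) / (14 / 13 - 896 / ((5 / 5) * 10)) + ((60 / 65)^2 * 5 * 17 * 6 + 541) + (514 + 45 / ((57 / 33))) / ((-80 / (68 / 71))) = 546669672451337 / 564075149820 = 969.14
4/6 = 0.67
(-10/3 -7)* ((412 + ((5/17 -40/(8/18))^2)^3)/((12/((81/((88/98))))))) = -40477450434883.28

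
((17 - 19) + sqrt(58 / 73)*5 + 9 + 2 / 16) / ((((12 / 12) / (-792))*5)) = -5643 / 5 - 792*sqrt(4234) / 73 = -1834.56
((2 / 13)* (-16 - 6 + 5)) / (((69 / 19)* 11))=-646 / 9867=-0.07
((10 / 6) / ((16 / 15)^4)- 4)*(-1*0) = 0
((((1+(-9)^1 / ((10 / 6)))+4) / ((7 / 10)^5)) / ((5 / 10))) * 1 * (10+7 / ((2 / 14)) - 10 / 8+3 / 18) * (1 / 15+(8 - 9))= 5560000 / 21609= 257.30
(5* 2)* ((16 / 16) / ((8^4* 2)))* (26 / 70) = 13 / 28672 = 0.00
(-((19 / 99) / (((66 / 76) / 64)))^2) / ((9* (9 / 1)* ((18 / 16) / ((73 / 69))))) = -1246944690176 / 536877109989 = -2.32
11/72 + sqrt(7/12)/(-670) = 11/72 - sqrt(21)/4020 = 0.15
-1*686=-686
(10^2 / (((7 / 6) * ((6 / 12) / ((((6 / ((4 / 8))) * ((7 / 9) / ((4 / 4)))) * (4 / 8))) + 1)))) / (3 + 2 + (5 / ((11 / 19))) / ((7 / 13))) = 3080 / 837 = 3.68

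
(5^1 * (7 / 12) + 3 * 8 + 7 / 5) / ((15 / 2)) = 1699 / 450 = 3.78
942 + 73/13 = 12319/13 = 947.62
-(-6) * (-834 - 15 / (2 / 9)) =-5409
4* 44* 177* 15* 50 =23364000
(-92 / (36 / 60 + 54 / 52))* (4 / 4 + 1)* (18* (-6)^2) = -5166720 / 71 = -72770.70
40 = 40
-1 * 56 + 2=-54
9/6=3/2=1.50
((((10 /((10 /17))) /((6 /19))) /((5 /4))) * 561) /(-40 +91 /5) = -120802 /109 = -1108.28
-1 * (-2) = 2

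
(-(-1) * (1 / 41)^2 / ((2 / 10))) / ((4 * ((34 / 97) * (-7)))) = -485 / 1600312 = -0.00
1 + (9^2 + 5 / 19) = 82.26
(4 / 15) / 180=0.00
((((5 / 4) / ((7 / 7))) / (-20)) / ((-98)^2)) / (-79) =1 / 12139456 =0.00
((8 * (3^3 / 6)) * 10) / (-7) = -360 / 7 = -51.43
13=13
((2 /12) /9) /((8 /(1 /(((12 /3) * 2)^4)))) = 1 /1769472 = 0.00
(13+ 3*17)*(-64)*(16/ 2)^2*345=-90439680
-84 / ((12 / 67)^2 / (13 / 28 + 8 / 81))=-1474.40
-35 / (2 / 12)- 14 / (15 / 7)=-3248 / 15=-216.53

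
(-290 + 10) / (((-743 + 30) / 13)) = 5.11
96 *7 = 672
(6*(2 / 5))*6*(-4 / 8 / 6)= -6 / 5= -1.20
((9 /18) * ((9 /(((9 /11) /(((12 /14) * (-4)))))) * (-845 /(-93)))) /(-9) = 37180 /1953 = 19.04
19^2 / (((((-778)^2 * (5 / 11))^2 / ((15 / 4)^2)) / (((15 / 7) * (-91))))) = -76660155 / 5861899530496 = -0.00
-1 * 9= -9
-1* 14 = -14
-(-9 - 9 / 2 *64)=297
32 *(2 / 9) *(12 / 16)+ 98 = 310 / 3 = 103.33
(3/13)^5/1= 243/371293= 0.00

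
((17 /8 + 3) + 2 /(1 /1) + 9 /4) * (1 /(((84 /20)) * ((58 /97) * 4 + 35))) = 0.06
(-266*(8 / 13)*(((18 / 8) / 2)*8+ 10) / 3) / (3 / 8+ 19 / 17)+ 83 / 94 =-73746511 / 106314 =-693.67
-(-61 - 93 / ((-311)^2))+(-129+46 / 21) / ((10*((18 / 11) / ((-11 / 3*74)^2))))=-469274559731827 / 822612105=-570468.82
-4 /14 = -2 /7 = -0.29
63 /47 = 1.34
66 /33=2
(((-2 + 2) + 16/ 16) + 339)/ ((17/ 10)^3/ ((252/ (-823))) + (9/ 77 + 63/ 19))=-26.96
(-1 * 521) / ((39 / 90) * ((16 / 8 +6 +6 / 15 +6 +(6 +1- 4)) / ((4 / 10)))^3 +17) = -41680 / 2854873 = -0.01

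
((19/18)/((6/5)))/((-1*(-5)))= 19/108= 0.18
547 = 547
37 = 37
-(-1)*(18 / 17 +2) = 52 / 17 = 3.06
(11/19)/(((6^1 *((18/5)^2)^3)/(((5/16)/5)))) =171875/62038296576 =0.00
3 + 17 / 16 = 65 / 16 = 4.06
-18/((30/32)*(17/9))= -864/85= -10.16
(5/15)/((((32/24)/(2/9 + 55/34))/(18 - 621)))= -37721/136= -277.36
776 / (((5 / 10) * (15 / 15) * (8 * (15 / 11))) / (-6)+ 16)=4268 / 83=51.42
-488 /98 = -244 /49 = -4.98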